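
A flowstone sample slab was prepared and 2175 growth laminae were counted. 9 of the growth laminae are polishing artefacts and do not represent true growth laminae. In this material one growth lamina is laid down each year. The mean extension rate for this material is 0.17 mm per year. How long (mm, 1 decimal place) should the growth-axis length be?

368.2 mm

Adjusted count: 2175 − 9 = 2166 growth laminae.
Length ≈ 0.17 × 2166 = 368.2 mm.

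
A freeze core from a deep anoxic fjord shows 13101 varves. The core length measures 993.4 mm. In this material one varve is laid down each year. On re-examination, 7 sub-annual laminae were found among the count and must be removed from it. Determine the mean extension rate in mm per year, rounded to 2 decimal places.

0.08 mm per year

Correcting the raw count gives 13101 − 7 = 13094 true varves.
Mean rate = 993.4 mm / 13094 years ≈ 0.08 mm per year.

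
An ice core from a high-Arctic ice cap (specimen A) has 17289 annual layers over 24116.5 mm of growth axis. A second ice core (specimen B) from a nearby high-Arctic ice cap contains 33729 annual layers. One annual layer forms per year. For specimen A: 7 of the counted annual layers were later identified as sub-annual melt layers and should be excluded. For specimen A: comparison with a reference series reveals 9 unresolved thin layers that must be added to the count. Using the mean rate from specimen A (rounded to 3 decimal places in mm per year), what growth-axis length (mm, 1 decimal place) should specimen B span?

Specimen A: true annual layer count = 17289 − 7 + 9 = 17291.
A: Extension rate ≈ 24116.5 / 17291 = 1.395 mm/year.
Length of B = 1.395 × 33729 = 47052.0 mm.

47052.0 mm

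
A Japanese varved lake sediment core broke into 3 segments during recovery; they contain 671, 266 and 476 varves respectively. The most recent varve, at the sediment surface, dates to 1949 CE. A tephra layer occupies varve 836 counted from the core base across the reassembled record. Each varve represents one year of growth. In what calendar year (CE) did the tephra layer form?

1372 CE

Total varves = 671 + 266 + 476 = 1413.
The tephra layer sits at varve 836 from the core base, so 1413 − 836 = 577 varves formed after it.
The varve at the sediment surface is 1949 CE, so the tephra layer dates to 1949 − 577 = 1372 CE.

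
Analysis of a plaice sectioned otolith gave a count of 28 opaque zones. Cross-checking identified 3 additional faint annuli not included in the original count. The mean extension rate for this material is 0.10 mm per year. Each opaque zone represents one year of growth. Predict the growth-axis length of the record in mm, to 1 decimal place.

3.1 mm

True opaque zone count = 28 + 3 = 31.
Length ≈ 0.10 × 31 = 3.1 mm.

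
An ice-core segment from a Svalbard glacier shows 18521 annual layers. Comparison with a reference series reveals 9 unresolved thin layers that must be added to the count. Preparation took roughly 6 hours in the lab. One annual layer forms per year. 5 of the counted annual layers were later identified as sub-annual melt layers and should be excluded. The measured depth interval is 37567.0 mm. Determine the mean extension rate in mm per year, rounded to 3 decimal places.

2.028 mm per year

Correcting the raw count gives 18521 − 5 + 9 = 18525 true annual layers.
Mean rate = 37567.0 mm / 18525 years ≈ 2.028 mm per year.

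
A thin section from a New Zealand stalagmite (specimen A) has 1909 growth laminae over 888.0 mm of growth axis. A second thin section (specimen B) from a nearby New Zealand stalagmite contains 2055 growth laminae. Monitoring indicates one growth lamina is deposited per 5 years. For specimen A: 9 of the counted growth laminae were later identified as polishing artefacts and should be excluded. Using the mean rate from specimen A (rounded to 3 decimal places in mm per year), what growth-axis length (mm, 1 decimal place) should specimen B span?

955.6 mm

Specimen A: correcting the raw count gives 1909 − 9 = 1900 true growth laminae.
Specimen A: at 5 years per growth lamina, 1900 × 5 = 9500 years.
A: 888.0 mm over 9500 years gives 888.0 / 9500 ≈ 0.093 mm/year.
Specimen B: multiplying by 5 years per growth lamina: 2055 × 5 = 10275 years. For B, 0.093 mm/year × 10275 years = 955.6 mm.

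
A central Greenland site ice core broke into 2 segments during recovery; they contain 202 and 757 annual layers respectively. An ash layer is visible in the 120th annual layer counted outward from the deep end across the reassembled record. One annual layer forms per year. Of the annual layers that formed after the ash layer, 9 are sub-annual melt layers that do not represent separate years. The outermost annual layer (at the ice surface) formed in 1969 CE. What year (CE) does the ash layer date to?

1139 CE

Total annual layers = 202 + 757 = 959.
959 − 120 = 839 annual layers lie beyond the ash layer toward the ice surface.
Removing the 9 false annual layers leaves 839 − 9 = 830 true annual layers beyond the ash layer.
The annual layer at the ice surface is 1969 CE, so the ash layer dates to 1969 − 830 = 1139 CE.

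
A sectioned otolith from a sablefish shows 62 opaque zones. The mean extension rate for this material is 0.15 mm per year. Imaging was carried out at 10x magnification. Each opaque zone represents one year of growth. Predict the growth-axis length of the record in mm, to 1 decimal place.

The record spans 62 years at 0.15 mm per year.
Length ≈ 0.15 × 62 = 9.3 mm.

9.3 mm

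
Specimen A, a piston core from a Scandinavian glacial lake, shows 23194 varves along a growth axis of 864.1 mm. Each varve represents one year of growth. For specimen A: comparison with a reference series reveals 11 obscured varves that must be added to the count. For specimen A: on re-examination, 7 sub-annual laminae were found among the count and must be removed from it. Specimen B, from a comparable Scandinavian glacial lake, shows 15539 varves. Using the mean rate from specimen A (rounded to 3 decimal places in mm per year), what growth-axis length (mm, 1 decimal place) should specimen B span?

574.9 mm

Specimen A: adjusted count: 23194 − 7 + 11 = 23198 varves.
A: 864.1 mm over 23198 years gives 864.1 / 23198 ≈ 0.037 mm/year.
Length of B = 0.037 × 15539 = 574.9 mm.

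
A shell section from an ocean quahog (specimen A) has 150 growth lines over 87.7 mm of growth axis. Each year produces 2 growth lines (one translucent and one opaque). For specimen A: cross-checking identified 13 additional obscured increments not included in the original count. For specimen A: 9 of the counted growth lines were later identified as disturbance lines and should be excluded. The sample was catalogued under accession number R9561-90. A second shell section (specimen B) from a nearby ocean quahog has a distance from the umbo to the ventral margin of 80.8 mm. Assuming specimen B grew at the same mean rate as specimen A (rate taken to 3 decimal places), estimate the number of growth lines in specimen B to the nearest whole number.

Specimen A: true growth line count = 150 − 9 + 13 = 154.
Specimen A: 154 growth lines at 2 per year is 154 / 2 = 77 years.
A: Mean rate = 87.7 mm / 77 years ≈ 1.139 mm per year.
B spans 80.8 / 1.139 = 70.94 years; at 2 growth lines per year that is 70.94 × 2 ≈ 142 growth lines.

142 growth lines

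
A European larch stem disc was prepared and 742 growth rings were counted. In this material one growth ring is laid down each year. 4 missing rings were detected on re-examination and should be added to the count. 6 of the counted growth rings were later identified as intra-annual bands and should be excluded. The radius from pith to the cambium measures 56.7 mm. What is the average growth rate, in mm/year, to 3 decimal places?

0.077 mm/year

Correcting the raw count gives 742 − 6 + 4 = 740 true growth rings.
56.7 mm over 740 years gives 56.7 / 740 ≈ 0.077 mm/year.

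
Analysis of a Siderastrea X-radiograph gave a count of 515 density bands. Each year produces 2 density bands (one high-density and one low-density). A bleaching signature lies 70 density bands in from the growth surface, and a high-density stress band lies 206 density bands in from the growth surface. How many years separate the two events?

206 − 70 = 136 density bands lie between the two events.
136 density bands at 2 per year is 136 / 2 = 68 years.

68 yr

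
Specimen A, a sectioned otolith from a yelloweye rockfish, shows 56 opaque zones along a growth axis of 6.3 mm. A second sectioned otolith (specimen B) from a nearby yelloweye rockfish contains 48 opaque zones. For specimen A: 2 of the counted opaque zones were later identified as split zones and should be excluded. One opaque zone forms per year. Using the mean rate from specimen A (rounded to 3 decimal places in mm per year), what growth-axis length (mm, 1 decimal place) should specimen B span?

5.6 mm

Specimen A: correcting the raw count gives 56 − 2 = 54 true opaque zones.
A: Extension rate ≈ 6.3 / 54 = 0.117 mm per year.
B's length ≈ 0.117 × 48 = 5.6 mm.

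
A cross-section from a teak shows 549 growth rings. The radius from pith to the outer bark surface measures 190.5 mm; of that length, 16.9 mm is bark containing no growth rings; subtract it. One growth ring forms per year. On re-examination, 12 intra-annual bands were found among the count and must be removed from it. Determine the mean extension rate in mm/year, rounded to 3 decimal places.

0.323 mm/year

Correcting the raw count gives 549 − 12 = 537 true growth rings.
Removing the 16.9 mm offcut leaves 190.5 − 16.9 = 173.6 mm.
173.6 mm over 537 years gives 173.6 / 537 ≈ 0.323 mm/year.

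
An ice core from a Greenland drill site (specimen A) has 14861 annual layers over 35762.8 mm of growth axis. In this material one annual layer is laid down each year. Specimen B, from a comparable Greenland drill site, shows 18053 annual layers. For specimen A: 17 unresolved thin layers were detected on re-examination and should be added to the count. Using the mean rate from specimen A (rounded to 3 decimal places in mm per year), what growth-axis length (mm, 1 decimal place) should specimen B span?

43399.4 mm

Specimen A: after corrections the count is 14861 + 17 = 14878 annual layers.
A: 35762.8 mm over 14878 years gives 35762.8 / 14878 ≈ 2.404 mm per year.
B's length ≈ 2.404 × 18053 = 43399.4 mm.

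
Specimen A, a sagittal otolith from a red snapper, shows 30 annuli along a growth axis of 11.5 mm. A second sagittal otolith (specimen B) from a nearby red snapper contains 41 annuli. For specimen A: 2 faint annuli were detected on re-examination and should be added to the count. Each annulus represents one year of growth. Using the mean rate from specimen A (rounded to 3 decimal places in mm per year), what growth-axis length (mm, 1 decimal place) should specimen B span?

Specimen A: correcting the raw count gives 30 + 2 = 32 true annuli.
A: 11.5 mm over 32 years gives 11.5 / 32 ≈ 0.359 mm/year.
B's length ≈ 0.359 × 41 = 14.7 mm.

14.7 mm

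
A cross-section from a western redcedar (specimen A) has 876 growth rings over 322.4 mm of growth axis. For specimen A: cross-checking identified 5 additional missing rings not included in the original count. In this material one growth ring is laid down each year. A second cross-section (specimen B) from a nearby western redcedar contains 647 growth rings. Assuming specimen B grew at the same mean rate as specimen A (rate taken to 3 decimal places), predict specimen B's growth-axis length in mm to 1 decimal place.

236.8 mm

Specimen A: after corrections the count is 876 + 5 = 881 growth rings.
A: 322.4 mm over 881 years gives 322.4 / 881 ≈ 0.366 mm per year.
B's length ≈ 0.366 × 647 = 236.8 mm.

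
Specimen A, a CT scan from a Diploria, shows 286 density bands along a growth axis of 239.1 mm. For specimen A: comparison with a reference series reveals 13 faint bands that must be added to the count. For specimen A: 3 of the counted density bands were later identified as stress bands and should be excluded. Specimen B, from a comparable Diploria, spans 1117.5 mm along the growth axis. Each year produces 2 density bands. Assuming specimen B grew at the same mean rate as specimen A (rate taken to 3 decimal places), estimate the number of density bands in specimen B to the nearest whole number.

Specimen A: adjusted count: 286 − 3 + 13 = 296 density bands.
Specimen A: 296 density bands at 2 per year is 296 / 2 = 148 years.
A: Extension rate ≈ 239.1 / 148 = 1.616 mm/yr.
B spans 1117.5 / 1.616 = 691.52 years; at 2 density bands per year that is 691.52 × 2 ≈ 1383 density bands.

1383 density bands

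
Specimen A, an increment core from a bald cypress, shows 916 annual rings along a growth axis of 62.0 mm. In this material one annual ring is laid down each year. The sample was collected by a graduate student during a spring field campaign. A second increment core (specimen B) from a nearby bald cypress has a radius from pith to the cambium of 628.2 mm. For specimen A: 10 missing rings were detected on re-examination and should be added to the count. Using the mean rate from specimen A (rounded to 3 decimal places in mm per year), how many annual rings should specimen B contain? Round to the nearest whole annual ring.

Specimen A: true annual ring count = 916 + 10 = 926.
A: 62.0 mm over 926 years gives 62.0 / 926 ≈ 0.067 mm per year.
B spans 628.2 / 0.067 = 9376.12 years ≈ 9376 annual rings.

9376 annual rings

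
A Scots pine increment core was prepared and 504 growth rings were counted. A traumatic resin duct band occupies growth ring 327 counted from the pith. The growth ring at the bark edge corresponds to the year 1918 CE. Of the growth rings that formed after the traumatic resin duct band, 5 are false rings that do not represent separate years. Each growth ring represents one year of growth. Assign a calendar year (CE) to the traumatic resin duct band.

1746 CE

The traumatic resin duct band sits at growth ring 327 from the pith, so 504 − 327 = 177 growth rings formed after it.
Excluding 5 false growth rings: 177 − 5 = 172.
The growth ring at the bark edge is 1918 CE, so the traumatic resin duct band dates to 1918 − 172 = 1746 CE.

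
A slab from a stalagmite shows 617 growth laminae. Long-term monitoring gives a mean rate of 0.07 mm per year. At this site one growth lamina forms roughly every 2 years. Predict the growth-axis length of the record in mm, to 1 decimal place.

At 2 years per growth lamina, 617 × 2 = 1234 years.
Predicted length = 0.07 mm/year × 1234 years = 86.4 mm.

86.4 mm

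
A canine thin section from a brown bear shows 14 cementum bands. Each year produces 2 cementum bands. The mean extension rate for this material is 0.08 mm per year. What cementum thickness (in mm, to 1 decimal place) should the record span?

0.6 mm

14 cementum bands at 2 per year is 14 / 2 = 7 years.
7 years at 0.08 mm/year gives 0.08 × 7 = 0.6 mm.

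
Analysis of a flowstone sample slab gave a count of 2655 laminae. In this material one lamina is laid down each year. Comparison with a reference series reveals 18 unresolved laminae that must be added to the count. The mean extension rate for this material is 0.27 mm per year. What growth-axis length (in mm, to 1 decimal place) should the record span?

Adjusted count: 2655 + 18 = 2673 laminae.
Predicted length = 0.27 mm/year × 2673 years = 721.7 mm.

721.7 mm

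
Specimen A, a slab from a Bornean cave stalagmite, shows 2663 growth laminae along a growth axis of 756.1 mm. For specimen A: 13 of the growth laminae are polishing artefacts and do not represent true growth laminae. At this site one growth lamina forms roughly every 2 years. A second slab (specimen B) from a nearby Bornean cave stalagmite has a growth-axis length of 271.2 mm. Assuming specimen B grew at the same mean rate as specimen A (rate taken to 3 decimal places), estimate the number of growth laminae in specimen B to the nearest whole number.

Specimen A: true growth lamina count = 2663 − 13 = 2650.
Specimen A: 2650 growth laminae at 2 years each span 2650 × 2 = 5300 years.
A: Mean rate = 756.1 mm / 5300 years ≈ 0.143 mm/year.
B spans 271.2 / 0.143 = 1896.50 years; at 2 years per growth lamina that is 1896.50 / 2 ≈ 948 growth laminae.

948 growth laminae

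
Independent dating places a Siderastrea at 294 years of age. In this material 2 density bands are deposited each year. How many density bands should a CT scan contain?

588 density bands

With 2 density bands per year, 294 years would produce 294 × 2 = 588 density bands.
So 588 density bands should be present.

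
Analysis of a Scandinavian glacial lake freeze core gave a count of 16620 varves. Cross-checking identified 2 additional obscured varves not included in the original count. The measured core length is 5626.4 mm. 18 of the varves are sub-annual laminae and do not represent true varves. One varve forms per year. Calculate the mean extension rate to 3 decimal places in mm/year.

0.339 mm/year

True varve count = 16620 − 18 + 2 = 16604.
5626.4 mm over 16604 years gives 5626.4 / 16604 ≈ 0.339 mm/year.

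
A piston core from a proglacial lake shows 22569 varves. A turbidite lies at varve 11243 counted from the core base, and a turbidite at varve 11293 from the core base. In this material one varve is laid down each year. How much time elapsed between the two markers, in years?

50 years

11293 − 11243 = 50 varves lie between the two events.
One varve per year makes the interval 50 years.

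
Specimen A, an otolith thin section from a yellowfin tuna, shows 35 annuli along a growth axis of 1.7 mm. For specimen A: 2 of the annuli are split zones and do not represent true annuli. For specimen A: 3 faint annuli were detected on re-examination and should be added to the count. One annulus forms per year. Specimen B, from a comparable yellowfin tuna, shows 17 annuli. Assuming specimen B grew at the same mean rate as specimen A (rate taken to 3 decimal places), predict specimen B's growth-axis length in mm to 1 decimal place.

Specimen A: after corrections the count is 35 − 2 + 3 = 36 annuli.
A: Extension rate ≈ 1.7 / 36 = 0.047 mm/year.
Length of B = 0.047 × 17 = 0.8 mm.

0.8 mm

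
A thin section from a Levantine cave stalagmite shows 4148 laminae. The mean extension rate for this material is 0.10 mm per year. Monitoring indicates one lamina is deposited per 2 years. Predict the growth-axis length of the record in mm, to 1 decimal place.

829.6 mm

At 2 years per lamina, 4148 × 2 = 8296 years.
Length ≈ 0.10 × 8296 = 829.6 mm.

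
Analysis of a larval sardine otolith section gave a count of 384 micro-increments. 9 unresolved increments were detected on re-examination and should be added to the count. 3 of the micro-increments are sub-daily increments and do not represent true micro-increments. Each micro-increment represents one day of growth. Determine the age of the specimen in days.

Adjusted count: 384 − 3 + 9 = 390 micro-increments.
With a one-to-one micro-increment periodicity this is 390 days.

390 d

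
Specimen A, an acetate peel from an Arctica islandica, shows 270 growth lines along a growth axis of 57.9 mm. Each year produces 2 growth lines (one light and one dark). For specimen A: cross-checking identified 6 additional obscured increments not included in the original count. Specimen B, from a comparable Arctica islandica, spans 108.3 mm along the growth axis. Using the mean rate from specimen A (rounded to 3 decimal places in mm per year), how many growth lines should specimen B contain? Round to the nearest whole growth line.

516 growth lines

Specimen A: true growth line count = 270 + 6 = 276.
Specimen A: 276 growth lines at 2 per year is 276 / 2 = 138 years.
A: 57.9 mm over 138 years gives 57.9 / 138 ≈ 0.420 mm/year.
Specimen B: 108.3 mm / 0.420 mm per year = 257.86 years; at 2 growth lines per year that is 257.86 × 2 ≈ 516 growth lines.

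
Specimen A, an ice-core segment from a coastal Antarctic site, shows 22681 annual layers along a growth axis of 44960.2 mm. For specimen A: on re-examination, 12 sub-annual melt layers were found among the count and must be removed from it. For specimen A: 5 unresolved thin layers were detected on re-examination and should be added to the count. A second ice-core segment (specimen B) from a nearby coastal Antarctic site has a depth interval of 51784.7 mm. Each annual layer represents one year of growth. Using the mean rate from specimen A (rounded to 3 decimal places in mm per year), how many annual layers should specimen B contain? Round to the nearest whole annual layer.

Specimen A: adjusted count: 22681 − 12 + 5 = 22674 annual layers.
A: Mean rate = 44960.2 mm / 22674 years ≈ 1.983 mm/yr.
B spans 51784.7 / 1.983 = 26114.32 years ≈ 26114 annual layers.

26114 annual layers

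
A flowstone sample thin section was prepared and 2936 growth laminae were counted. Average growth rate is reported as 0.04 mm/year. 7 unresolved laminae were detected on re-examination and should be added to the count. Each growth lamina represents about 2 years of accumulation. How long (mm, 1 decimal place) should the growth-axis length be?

235.4 mm

After corrections the count is 2936 + 7 = 2943 growth laminae.
2943 growth laminae at 2 years each span 2943 × 2 = 5886 years.
Length ≈ 0.04 × 5886 = 235.4 mm.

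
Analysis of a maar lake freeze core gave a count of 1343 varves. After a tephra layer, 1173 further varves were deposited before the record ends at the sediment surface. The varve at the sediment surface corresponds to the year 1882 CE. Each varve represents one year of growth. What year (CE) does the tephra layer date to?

1173 varves post-date the tephra layer.
Counting back 1173 years from 1882 CE places the tephra layer in 1882 − 1173 = 709 CE.

709 CE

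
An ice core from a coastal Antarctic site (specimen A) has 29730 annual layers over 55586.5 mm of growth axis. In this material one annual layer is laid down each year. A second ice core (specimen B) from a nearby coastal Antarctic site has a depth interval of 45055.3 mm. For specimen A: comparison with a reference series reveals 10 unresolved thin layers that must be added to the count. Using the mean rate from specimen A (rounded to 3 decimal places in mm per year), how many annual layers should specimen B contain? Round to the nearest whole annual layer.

Specimen A: after corrections the count is 29730 + 10 = 29740 annual layers.
A: Mean rate = 55586.5 mm / 29740 years ≈ 1.869 mm/yr.
B spans 45055.3 / 1.869 = 24106.63 years ≈ 24107 annual layers.

24107 annual layers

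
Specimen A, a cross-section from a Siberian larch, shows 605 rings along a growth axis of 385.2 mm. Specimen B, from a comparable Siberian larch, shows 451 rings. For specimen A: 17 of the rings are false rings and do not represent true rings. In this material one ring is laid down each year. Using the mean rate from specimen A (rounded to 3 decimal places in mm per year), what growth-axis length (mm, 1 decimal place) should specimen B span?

Specimen A: adjusted count: 605 − 17 = 588 rings.
A: Mean rate = 385.2 mm / 588 years ≈ 0.655 mm/year.
Length of B = 0.655 × 451 = 295.4 mm.

295.4 mm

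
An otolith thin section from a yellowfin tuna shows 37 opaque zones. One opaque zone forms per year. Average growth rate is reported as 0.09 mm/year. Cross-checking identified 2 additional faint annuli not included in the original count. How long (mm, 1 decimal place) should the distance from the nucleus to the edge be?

3.5 mm

Correcting the raw count gives 37 + 2 = 39 true opaque zones.
Predicted length = 0.09 mm/year × 39 years = 3.5 mm.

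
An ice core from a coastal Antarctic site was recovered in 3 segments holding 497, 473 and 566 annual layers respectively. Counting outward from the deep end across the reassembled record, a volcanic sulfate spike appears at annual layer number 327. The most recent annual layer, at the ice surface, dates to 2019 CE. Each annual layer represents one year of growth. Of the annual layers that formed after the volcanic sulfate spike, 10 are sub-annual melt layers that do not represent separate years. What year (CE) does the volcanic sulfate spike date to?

820 CE

Total annual layers = 497 + 473 + 566 = 1536.
Between annual layer 327 and the ice surface there are 1536 − 327 = 1209 annual layers.
Removing the 10 false annual layers leaves 1209 − 10 = 1199 true annual layers beyond the volcanic sulfate spike.
2019 − 1199 = 820 CE.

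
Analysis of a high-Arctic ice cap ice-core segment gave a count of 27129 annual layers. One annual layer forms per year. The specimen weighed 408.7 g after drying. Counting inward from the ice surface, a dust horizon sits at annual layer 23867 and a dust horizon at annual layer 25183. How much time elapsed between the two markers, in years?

Separation: 25183 − 23867 = 1316 annual layers.
One annual layer per year makes the interval 1316 years.

1316 years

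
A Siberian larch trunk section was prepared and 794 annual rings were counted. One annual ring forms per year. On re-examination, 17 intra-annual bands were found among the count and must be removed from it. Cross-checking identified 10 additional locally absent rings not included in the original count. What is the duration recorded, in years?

Correcting the raw count gives 794 − 17 + 10 = 787 true annual rings.
One annual ring per year makes the duration 787 years.

787 yr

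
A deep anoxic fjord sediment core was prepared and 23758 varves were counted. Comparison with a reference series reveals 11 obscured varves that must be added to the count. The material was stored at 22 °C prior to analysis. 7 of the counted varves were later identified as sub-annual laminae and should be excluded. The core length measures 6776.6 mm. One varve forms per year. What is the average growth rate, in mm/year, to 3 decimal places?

0.285 mm/year

Correcting the raw count gives 23758 − 7 + 11 = 23762 true varves.
Mean rate = 6776.6 mm / 23762 years ≈ 0.285 mm/year.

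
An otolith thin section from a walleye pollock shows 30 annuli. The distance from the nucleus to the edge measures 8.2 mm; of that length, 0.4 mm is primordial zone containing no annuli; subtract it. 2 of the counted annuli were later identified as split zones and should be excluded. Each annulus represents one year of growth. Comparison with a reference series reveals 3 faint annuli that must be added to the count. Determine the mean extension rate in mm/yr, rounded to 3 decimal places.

0.252 mm/yr

Correcting the raw count gives 30 − 2 + 3 = 31 true annuli.
The growth record spans 8.2 − 0.4 = 7.8 mm.
Extension rate ≈ 7.8 / 31 = 0.252 mm/yr.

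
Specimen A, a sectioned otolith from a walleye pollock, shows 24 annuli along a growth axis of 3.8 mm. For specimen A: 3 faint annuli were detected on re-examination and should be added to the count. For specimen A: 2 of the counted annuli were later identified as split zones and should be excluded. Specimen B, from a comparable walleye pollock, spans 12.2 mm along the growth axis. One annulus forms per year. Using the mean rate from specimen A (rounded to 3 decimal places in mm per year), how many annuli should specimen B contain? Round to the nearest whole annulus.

Specimen A: true annulus count = 24 − 2 + 3 = 25.
A: Mean rate = 3.8 mm / 25 years ≈ 0.152 mm per year.
Specimen B: 12.2 mm / 0.152 mm per year = 80.26 years ≈ 80 annuli.

80 annuli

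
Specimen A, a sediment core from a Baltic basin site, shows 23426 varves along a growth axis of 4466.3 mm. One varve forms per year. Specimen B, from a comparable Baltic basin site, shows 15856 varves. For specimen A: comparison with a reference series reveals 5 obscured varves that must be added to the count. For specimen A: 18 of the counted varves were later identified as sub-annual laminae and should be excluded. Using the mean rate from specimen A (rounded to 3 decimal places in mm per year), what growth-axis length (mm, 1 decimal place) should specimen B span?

Specimen A: adjusted count: 23426 − 18 + 5 = 23413 varves.
A: 4466.3 mm over 23413 years gives 4466.3 / 23413 ≈ 0.191 mm per year.
Length of B = 0.191 × 15856 = 3028.5 mm.

3028.5 mm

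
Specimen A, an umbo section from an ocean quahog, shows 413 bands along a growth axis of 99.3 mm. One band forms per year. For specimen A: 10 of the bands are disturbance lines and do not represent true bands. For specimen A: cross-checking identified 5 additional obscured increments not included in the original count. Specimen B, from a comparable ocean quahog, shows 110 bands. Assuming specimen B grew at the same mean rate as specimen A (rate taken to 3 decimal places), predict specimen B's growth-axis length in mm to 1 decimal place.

26.7 mm

Specimen A: correcting the raw count gives 413 − 10 + 5 = 408 true bands.
A: 99.3 mm over 408 years gives 99.3 / 408 ≈ 0.243 mm/yr.
For B, 0.243 mm/year × 110 years = 26.7 mm.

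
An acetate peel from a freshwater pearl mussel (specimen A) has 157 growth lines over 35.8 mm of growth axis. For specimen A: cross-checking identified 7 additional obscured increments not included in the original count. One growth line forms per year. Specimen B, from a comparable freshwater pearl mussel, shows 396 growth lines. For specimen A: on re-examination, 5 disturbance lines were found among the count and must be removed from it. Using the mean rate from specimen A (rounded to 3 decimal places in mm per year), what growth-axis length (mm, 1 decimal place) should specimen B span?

Specimen A: true growth line count = 157 − 5 + 7 = 159.
A: Extension rate ≈ 35.8 / 159 = 0.225 mm/year.
Length of B = 0.225 × 396 = 89.1 mm.

89.1 mm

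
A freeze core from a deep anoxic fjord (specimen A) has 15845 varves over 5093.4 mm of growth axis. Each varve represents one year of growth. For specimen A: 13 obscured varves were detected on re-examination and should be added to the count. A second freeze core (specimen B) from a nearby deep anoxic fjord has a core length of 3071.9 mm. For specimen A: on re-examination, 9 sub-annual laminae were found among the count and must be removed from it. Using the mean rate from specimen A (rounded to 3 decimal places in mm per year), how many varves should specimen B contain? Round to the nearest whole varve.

Specimen A: after corrections the count is 15845 − 9 + 13 = 15849 varves.
A: Extension rate ≈ 5093.4 / 15849 = 0.321 mm/year.
For B, 3071.9 / 0.321 = 9569.78 years ≈ 9570 varves.

9570 varves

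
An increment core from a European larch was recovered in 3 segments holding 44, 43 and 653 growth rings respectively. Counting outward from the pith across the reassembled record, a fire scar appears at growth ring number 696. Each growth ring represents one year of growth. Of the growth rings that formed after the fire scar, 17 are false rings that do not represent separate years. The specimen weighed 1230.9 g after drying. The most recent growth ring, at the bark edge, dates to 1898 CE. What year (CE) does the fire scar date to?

1871 CE

Total growth rings = 44 + 43 + 653 = 740.
740 − 696 = 44 growth rings lie beyond the fire scar toward the bark edge.
44 − 17 false = 27 true growth rings after the fire scar.
Counting back 27 years from 1898 CE places the fire scar in 1898 − 27 = 1871 CE.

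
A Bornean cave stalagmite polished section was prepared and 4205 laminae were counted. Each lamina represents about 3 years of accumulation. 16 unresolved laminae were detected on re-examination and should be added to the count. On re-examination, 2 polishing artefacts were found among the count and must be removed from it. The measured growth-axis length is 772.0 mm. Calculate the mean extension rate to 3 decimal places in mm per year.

Correcting the raw count gives 4205 − 2 + 16 = 4219 true laminae.
At 3 years per lamina, 4219 × 3 = 12657 years.
772.0 mm over 12657 years gives 772.0 / 12657 ≈ 0.061 mm per year.

0.061 mm per year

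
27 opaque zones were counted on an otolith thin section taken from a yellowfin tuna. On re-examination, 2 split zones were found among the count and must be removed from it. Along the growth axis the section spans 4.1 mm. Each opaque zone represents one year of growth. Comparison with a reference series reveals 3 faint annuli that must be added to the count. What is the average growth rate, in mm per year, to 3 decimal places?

0.146 mm per year

True opaque zone count = 27 − 2 + 3 = 28.
Extension rate ≈ 4.1 / 28 = 0.146 mm per year.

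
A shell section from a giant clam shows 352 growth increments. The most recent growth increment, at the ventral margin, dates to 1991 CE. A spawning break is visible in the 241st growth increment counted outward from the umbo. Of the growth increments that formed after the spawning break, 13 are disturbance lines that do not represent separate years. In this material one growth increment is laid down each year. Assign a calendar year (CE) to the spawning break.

352 − 241 = 111 growth increments lie beyond the spawning break toward the ventral margin.
Excluding 13 false growth increments: 111 − 13 = 98.
The growth increment at the ventral margin is 1991 CE, so the spawning break dates to 1991 − 98 = 1893 CE.

1893 CE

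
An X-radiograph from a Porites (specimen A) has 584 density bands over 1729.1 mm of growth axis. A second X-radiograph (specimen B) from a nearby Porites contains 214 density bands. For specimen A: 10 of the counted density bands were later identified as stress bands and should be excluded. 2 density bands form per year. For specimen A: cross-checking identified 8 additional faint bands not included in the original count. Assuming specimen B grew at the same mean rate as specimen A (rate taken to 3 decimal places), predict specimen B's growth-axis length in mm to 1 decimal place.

Specimen A: true density band count = 584 − 10 + 8 = 582.
Specimen A: dividing by 2 density bands per year: 582 / 2 = 291 years.
A: Extension rate ≈ 1729.1 / 291 = 5.942 mm per year.
Specimen B: 214 density bands at 2 per year is 214 / 2 = 107 years. B's length ≈ 5.942 × 107 = 635.8 mm.

635.8 mm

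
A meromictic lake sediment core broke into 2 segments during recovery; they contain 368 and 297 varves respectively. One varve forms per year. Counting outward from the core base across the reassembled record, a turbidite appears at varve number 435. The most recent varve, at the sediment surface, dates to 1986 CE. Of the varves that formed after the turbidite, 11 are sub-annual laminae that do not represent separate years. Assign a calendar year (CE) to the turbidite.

Total varves = 368 + 297 = 665.
665 − 435 = 230 varves lie beyond the turbidite toward the sediment surface.
230 − 11 false = 219 true varves after the turbidite.
1986 − 219 = 1767 CE.

1767 CE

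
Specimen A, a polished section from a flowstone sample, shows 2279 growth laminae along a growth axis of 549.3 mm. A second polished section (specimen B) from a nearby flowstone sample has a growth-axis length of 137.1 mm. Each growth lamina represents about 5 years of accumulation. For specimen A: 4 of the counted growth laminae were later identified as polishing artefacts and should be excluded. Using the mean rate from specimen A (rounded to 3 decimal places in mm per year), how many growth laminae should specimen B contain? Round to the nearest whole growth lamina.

Specimen A: adjusted count: 2279 − 4 = 2275 growth laminae.
Specimen A: 2275 growth laminae at 5 years each span 2275 × 5 = 11375 years.
A: Extension rate ≈ 549.3 / 11375 = 0.048 mm per year.
Specimen B: 137.1 mm / 0.048 mm per year = 2856.25 years; at 5 years per growth lamina that is 2856.25 / 5 ≈ 571 growth laminae.

571 growth laminae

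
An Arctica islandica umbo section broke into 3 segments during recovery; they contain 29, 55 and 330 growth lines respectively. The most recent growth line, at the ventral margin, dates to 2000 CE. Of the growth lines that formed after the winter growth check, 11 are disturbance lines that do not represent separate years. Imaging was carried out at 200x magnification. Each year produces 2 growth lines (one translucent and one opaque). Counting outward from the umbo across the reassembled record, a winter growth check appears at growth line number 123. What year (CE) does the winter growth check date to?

1860 CE

Total growth lines = 29 + 55 + 330 = 414.
414 − 123 = 291 growth lines lie beyond the winter growth check toward the ventral margin.
291 − 11 false = 280 true growth lines after the winter growth check.
With 2 growth lines per year, 280 / 2 = 140 years.
Counting back 140 years from 2000 CE places the winter growth check in 2000 − 140 = 1860 CE.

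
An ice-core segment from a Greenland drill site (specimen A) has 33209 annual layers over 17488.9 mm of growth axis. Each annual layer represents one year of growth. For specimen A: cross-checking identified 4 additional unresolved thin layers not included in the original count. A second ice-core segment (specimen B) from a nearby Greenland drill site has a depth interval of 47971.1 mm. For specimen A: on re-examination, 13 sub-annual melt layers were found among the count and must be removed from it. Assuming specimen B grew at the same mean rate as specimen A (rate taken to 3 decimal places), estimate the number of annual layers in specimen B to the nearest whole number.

Specimen A: adjusted count: 33209 − 13 + 4 = 33200 annual layers.
A: 17488.9 mm over 33200 years gives 17488.9 / 33200 ≈ 0.527 mm/yr.
For B, 47971.1 / 0.527 = 91026.76 years ≈ 91027 annual layers.

91027 annual layers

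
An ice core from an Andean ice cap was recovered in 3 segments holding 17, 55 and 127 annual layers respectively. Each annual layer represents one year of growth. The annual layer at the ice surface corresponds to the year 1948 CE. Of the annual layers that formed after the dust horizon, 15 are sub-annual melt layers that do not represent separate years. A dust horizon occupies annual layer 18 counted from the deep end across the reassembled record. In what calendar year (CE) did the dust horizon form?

1782 CE

Total annual layers = 17 + 55 + 127 = 199.
Between annual layer 18 and the ice surface there are 199 − 18 = 181 annual layers.
181 − 15 false = 166 true annual layers after the dust horizon.
Counting back 166 years from 1948 CE places the dust horizon in 1948 − 166 = 1782 CE.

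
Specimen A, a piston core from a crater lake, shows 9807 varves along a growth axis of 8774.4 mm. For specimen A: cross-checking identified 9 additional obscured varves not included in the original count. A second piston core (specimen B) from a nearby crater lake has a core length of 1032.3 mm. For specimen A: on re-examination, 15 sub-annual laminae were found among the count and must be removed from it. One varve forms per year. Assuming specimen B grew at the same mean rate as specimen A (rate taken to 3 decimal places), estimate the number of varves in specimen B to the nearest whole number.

Specimen A: true varve count = 9807 − 15 + 9 = 9801.
A: Mean rate = 8774.4 mm / 9801 years ≈ 0.895 mm per year.
Specimen B: 1032.3 mm / 0.895 mm per year = 1153.41 years ≈ 1153 varves.

1153 varves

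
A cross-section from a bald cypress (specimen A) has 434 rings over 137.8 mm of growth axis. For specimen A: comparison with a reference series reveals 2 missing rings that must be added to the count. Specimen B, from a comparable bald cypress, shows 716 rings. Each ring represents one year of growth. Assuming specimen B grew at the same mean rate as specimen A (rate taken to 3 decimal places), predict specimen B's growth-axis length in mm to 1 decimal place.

226.3 mm

Specimen A: correcting the raw count gives 434 + 2 = 436 true rings.
A: 137.8 mm over 436 years gives 137.8 / 436 ≈ 0.316 mm per year.
For B, 0.316 mm/year × 716 years = 226.3 mm.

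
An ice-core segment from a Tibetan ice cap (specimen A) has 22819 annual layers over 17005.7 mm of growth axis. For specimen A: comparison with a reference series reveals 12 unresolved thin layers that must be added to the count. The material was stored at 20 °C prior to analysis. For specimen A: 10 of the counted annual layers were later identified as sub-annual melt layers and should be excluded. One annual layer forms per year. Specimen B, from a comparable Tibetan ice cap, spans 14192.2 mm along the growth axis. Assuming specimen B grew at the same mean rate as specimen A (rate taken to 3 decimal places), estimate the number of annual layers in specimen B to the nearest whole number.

Specimen A: adjusted count: 22819 − 10 + 12 = 22821 annual layers.
A: 17005.7 mm over 22821 years gives 17005.7 / 22821 ≈ 0.745 mm/yr.
Specimen B: 14192.2 mm / 0.745 mm per year = 19049.93 years ≈ 19050 annual layers.

19050 annual layers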